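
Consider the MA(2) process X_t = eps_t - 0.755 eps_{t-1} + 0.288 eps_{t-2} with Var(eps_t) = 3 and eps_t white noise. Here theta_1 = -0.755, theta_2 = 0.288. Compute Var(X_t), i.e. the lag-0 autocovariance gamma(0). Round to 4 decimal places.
\gamma(0) = 4.9589

For an MA(q) process X_t = eps_t + sum_i theta_i eps_{t-i} with
Var(eps_t) = sigma^2, the variance is
  gamma(0) = sigma^2 * (1 + sum_i theta_i^2).
  sum_i theta_i^2 = (-0.755)^2 + (0.288)^2 = 0.570025 + 0.082944 = 0.652969.
  gamma(0) = 3 * (1 + 0.652969) = 3 * 1.652969 = 4.958907, which rounds to 4.9589.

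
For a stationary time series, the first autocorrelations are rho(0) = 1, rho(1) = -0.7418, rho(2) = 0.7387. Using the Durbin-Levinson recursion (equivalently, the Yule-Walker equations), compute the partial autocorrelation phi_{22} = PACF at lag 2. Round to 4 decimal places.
\phi_{22} = 0.4190

The PACF at lag k is phi_{kk}, the last component of the solution
to the Yule-Walker system G_k phi = r_k where
  (G_k)_{ij} = rho(|i - j|), (r_k)_i = rho(i), i,j = 1..k.
Equivalently, Durbin-Levinson gives phi_{kk} iteratively:
  phi_{11} = rho(1)
  phi_{kk} = [rho(k) - sum_{j=1..k-1} phi_{k-1,j} rho(k-j)]
            / [1 - sum_{j=1..k-1} phi_{k-1,j} rho(j)],
  phi_{k,j} = phi_{k-1,j} - phi_{kk} phi_{k-1,k-j},  j = 1..k-1.
Step k = 1:
  phi_11 = rho(1) = -0.7418.
Step k = 2:
  phi_22 = [rho(2) - phi_11 rho(1)] / [1 - phi_11 rho(1)] = [0.7387 - (-0.7418)(-0.7418)] / [1 - (-0.7418)(-0.7418)]
         = 0.18843276 / 0.44973276 = 0.419.
Therefore phi_{22} = 0.4190.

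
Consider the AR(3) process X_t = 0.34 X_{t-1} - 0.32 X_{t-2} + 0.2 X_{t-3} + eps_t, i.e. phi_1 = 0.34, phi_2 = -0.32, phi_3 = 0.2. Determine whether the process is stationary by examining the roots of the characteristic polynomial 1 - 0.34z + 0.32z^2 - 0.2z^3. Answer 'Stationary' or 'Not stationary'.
\text{Stationary}

The AR(p) characteristic polynomial is P(z) = 1 - 0.34z + 0.32z^2 - 0.2z^3.
Stationarity requires all roots to lie outside the unit circle, i.e. |z| > 1 for every root.
Degree 3: look for a simple real root z0 first, then factor out (1 - z/z0) and solve the remaining quadratic.
Testing z0 = 2: P(2) = 1 + (-0.34)(2) + (0.32)(2)^2 + (-0.2)(2)^3
  = 1 + (-0.68) + (1.28) + (-1.6) = 0.  So z_0 = 2 is a root, |z_0| = 2.
Divide out the factor (1 - 0.5 z) = (1 - z/z0) (since 1/z0 = 0.5):
  P(z) = (1 - 0.5 z)(1 + (0.16) z + (0.4) z^2)
  [check: z-coef 0.16 - (0.5) = -0.34; z^2-coef 0.4 - (0.5)(0.16) = 0.32; z^3-coef -(0.5)(0.4) = -0.2.]
Remaining roots from the quadratic factor 1 + (0.16) z + (0.4) z^2:
  Set 1 + (0.16) z + (0.4) z^2 = 0, i.e. a z^2 + b z + c = 0 with a = 0.4, b = 0.16, c = 1.
  Discriminant D = b^2 - 4ac = (0.16)^2 - 4*(0.4)*1 = 0.0256 - (1.6) = -1.5744.
  D < 0, so the roots are the complex-conjugate pair z = (-b +/- i sqrt(-D)) / (2a) = -0.2 +/- 1.5684i.
  For a conjugate pair |z|^2 = z * conj(z) = (product of roots) = c/a = 1/(0.4) = 2.5, so |z| = sqrt(2.5) = 1.5811 for both roots.
Moduli of all roots: 2.0000, 1.5811, 1.5811.
All moduli strictly greater than 1? Yes.
Verdict: Stationary.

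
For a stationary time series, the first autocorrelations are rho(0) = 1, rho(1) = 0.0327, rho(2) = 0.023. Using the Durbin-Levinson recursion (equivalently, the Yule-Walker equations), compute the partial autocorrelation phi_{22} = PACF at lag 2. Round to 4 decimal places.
\phi_{22} = 0.0220

The PACF at lag k is phi_{kk}, the last component of the solution
to the Yule-Walker system G_k phi = r_k where
  (G_k)_{ij} = rho(|i - j|), (r_k)_i = rho(i), i,j = 1..k.
Equivalently, Durbin-Levinson gives phi_{kk} iteratively:
  phi_{11} = rho(1)
  phi_{kk} = [rho(k) - sum_{j=1..k-1} phi_{k-1,j} rho(k-j)]
            / [1 - sum_{j=1..k-1} phi_{k-1,j} rho(j)],
  phi_{k,j} = phi_{k-1,j} - phi_{kk} phi_{k-1,k-j},  j = 1..k-1.
Step k = 1:
  phi_11 = rho(1) = 0.0327.
Step k = 2:
  phi_22 = [rho(2) - phi_11 rho(1)] / [1 - phi_11 rho(1)] = [0.023 - (0.0327)(0.0327)] / [1 - (0.0327)(0.0327)]
         = 0.02193071 / 0.99893071 = 0.022.
Therefore phi_{22} = 0.0220.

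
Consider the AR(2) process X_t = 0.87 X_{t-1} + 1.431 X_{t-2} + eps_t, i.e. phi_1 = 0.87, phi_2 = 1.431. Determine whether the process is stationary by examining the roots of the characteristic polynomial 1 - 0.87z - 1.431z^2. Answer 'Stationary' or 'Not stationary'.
\text{Not stationary}

The AR(p) characteristic polynomial is P(z) = 1 - 0.87z - 1.431z^2.
Stationarity requires all roots to lie outside the unit circle, i.e. |z| > 1 for every root.
Set 1 + (-0.87) z + (-1.431) z^2 = 0, i.e. a z^2 + b z + c = 0 with a = -1.431, b = -0.87, c = 1.
Discriminant D = b^2 - 4ac = (-0.87)^2 - 4*(-1.431)*1 = 0.7569 - (-5.724) = 6.4809.
D >= 0, so the roots are real: z = (-b +/- sqrt(D)) / (2a) = (0.87 +/- 2.545761) / (-2.862).
  z_1 = (0.87 + 2.545761) / (-2.862) = -1.1935,   |z_1| = 1.1935.
  z_2 = (0.87 - 2.545761) / (-2.862) = 0.5855,   |z_2| = 0.5855.
Moduli of all roots: 1.1935, 0.5855.
All moduli strictly greater than 1? No.
Verdict: Not stationary.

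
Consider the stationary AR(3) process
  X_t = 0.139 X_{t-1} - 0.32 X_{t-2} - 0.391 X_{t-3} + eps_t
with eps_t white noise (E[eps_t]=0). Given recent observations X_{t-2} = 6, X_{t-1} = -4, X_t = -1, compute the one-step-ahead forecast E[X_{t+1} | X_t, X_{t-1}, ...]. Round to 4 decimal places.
E[X_{t+1} \mid \mathcal F_t] = -1.2050

For an AR(p) model X_t = c + sum_i phi_i X_{t-i} + eps_t, the
one-step-ahead conditional mean is
  E[X_{t+1} | X_t, ...] = c + sum_i phi_i X_{t+1-i}.
Substitute known values:
  E[X_{t+1} | ...] = (0.139) * (-1) + (-0.32) * (-4) + (-0.391) * (6)
                   = -1.2050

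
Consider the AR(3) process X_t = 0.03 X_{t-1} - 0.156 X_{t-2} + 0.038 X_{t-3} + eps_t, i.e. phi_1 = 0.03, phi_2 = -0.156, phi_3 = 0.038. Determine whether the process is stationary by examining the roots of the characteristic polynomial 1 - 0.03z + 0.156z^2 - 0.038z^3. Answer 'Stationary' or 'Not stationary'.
\text{Stationary}

The AR(p) characteristic polynomial is P(z) = 1 - 0.03z + 0.156z^2 - 0.038z^3.
Stationarity requires all roots to lie outside the unit circle, i.e. |z| > 1 for every root.
Degree 3: look for a simple real root z0 first, then factor out (1 - z/z0) and solve the remaining quadratic.
Testing z0 = 5: P(5) = 1 + (-0.03)(5) + (0.156)(5)^2 + (-0.038)(5)^3
  = 1 + (-0.15) + (3.9) + (-4.75) = 0.  So z_0 = 5 is a root, |z_0| = 5.
Divide out the factor (1 - 0.2 z) = (1 - z/z0) (since 1/z0 = 0.2):
  P(z) = (1 - 0.2 z)(1 + (0.17) z + (0.19) z^2)
  [check: z-coef 0.17 - (0.2) = -0.03; z^2-coef 0.19 - (0.2)(0.17) = 0.156; z^3-coef -(0.2)(0.19) = -0.038.]
Remaining roots from the quadratic factor 1 + (0.17) z + (0.19) z^2:
  Set 1 + (0.17) z + (0.19) z^2 = 0, i.e. a z^2 + b z + c = 0 with a = 0.19, b = 0.17, c = 1.
  Discriminant D = b^2 - 4ac = (0.17)^2 - 4*(0.19)*1 = 0.0289 - (0.76) = -0.7311.
  D < 0, so the roots are the complex-conjugate pair z = (-b +/- i sqrt(-D)) / (2a) = -0.4474 +/- 2.2501i.
  For a conjugate pair |z|^2 = z * conj(z) = (product of roots) = c/a = 1/(0.19) = 5.263158, so |z| = sqrt(5.263158) = 2.2942 for both roots.
Moduli of all roots: 5.0000, 2.2942, 2.2942.
All moduli strictly greater than 1? Yes.
Verdict: Stationary.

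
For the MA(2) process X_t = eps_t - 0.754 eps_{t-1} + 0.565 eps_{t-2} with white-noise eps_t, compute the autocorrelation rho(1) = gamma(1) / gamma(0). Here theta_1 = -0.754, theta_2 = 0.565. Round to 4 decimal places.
\rho(1) = -0.6251

For an MA(q) process with theta_0 = 1, the autocovariance is
  gamma(k) = sigma^2 * sum_{i=0..q-k} theta_i * theta_{i+k},
and rho(k) = gamma(k) / gamma(0). Sigma^2 cancels.
  numerator   = (1)*(-0.754) + (-0.754)*(0.565) = -1.18001.
  denominator = (1)^2 + (-0.754)^2 + (0.565)^2 = 1.887741.
  rho(1) = -1.18001 / 1.887741 = -0.6251.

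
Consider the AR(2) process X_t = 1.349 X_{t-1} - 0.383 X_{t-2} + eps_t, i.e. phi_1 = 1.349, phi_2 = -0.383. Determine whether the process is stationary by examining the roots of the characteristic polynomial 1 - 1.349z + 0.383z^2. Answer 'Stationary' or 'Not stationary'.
\text{Stationary}

The AR(p) characteristic polynomial is P(z) = 1 - 1.349z + 0.383z^2.
Stationarity requires all roots to lie outside the unit circle, i.e. |z| > 1 for every root.
Set 1 + (-1.349) z + (0.383) z^2 = 0, i.e. a z^2 + b z + c = 0 with a = 0.383, b = -1.349, c = 1.
Discriminant D = b^2 - 4ac = (-1.349)^2 - 4*(0.383)*1 = 1.819801 - (1.532) = 0.287801.
D >= 0, so the roots are real: z = (-b +/- sqrt(D)) / (2a) = (1.349 +/- 0.536471) / (0.766).
  z_1 = (1.349 + 0.536471) / (0.766) = 2.4615,   |z_1| = 2.4615.
  z_2 = (1.349 - 0.536471) / (0.766) = 1.0607,   |z_2| = 1.0607.
Moduli of all roots: 2.4615, 1.0607.
All moduli strictly greater than 1? Yes.
Verdict: Stationary.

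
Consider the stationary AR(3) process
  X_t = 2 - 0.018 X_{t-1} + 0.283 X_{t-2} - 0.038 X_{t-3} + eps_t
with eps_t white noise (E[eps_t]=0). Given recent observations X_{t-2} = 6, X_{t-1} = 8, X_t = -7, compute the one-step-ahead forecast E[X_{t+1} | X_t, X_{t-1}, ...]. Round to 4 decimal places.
E[X_{t+1} \mid \mathcal F_t] = 4.1620

For an AR(p) model X_t = c + sum_i phi_i X_{t-i} + eps_t, the
one-step-ahead conditional mean is
  E[X_{t+1} | X_t, ...] = c + sum_i phi_i X_{t+1-i}.
Substitute known values:
  E[X_{t+1} | ...] = 2 + (-0.018) * (-7) + (0.283) * (8) + (-0.038) * (6)
                   = 4.1620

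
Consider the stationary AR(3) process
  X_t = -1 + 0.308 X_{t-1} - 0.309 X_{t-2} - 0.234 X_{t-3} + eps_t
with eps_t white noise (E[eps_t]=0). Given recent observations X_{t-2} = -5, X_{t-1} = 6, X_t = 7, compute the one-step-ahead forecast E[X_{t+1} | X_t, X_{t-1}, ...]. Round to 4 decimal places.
E[X_{t+1} \mid \mathcal F_t] = 0.4720

For an AR(p) model X_t = c + sum_i phi_i X_{t-i} + eps_t, the
one-step-ahead conditional mean is
  E[X_{t+1} | X_t, ...] = c + sum_i phi_i X_{t+1-i}.
Substitute known values:
  E[X_{t+1} | ...] = -1 + (0.308) * (7) + (-0.309) * (6) + (-0.234) * (-5)
                   = 0.4720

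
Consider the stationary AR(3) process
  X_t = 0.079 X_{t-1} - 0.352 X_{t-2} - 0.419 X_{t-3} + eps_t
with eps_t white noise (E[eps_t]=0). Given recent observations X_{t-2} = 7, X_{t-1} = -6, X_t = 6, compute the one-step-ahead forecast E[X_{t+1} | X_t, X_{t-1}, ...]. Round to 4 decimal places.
E[X_{t+1} \mid \mathcal F_t] = -0.3470

For an AR(p) model X_t = c + sum_i phi_i X_{t-i} + eps_t, the
one-step-ahead conditional mean is
  E[X_{t+1} | X_t, ...] = c + sum_i phi_i X_{t+1-i}.
Substitute known values:
  E[X_{t+1} | ...] = (0.079) * (6) + (-0.352) * (-6) + (-0.419) * (7)
                   = -0.3470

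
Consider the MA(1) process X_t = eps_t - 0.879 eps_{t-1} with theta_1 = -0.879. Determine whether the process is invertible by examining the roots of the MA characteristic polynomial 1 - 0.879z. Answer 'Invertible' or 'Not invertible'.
\text{Invertible}

The MA(q) characteristic polynomial is P(z) = 1 - 0.879z.
Invertibility requires all roots to lie outside the unit circle, i.e. |z| > 1 for every root.
This is linear in z: 1 + (-0.879) z = 0  =>  z = -1/(-0.879) = 1.137656,  |z| = 1.137656.
Moduli of all roots: 1.1377.
All moduli strictly greater than 1? Yes.
Verdict: Invertible.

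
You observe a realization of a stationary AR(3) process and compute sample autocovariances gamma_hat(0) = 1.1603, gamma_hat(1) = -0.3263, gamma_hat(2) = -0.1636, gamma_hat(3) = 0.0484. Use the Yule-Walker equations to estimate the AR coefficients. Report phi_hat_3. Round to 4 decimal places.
\hat\phi_{3} = -0.0859

The Yule-Walker equations for an AR(p) process read, in matrix form,
  Gamma_p phi = r_p,   with   (Gamma_p)_{ij} = gamma(|i - j|),
                       (r_p)_i = gamma(i),   i,j = 1..p.
Substitute the sample gammas (Toeplitz matrix and right-hand side of size 3):
  Gamma_p = [[1.1603, -0.3263, -0.1636], [-0.3263, 1.1603, -0.3263], [-0.1636, -0.3263, 1.1603]]
  r_p     = [-0.3263, -0.1636, 0.0484]
Written out (R1..R3):
  (R1) 1.1603 phi_1 - 0.3263 phi_2 - 0.1636 phi_3 = -0.3263
  (R2) -0.3263 phi_1 + 1.1603 phi_2 - 0.3263 phi_3 = -0.1636
  (R3) -0.1636 phi_1 - 0.3263 phi_2 + 1.1603 phi_3 = 0.0484
Gaussian elimination:
  R2 <- R2 - (-0.3263/1.1603) R1 = R2 - (-0.28122) R1:  1.068538 phi_2 - 0.372308 phi_3 = -0.255362
  R3 <- R3 - (-0.1636/1.1603) R1 = R3 - (-0.140998) R1:  -0.372308 phi_2 + 1.137233 phi_3 = 0.002392
  R3 <- R3 - (-0.372308/1.068538) R2 = R3 - (-0.348427) R2:  1.007511 phi_3 = -0.086583
Back-substitution:
  phi_hat_3 = -0.086583 / 1.007511 = -0.085937
  phi_hat_2 = (-0.255362 - (-0.372308)(-0.085937)) / 1.068538 = -0.268926
  phi_hat_1 = (-0.3263 - (-0.3263)(-0.268926) - (-0.1636)(-0.085937)) / 1.1603 = -0.368965
So phi_hat = [-0.3690, -0.2689, -0.0859].
Therefore phi_hat_3 = -0.0859.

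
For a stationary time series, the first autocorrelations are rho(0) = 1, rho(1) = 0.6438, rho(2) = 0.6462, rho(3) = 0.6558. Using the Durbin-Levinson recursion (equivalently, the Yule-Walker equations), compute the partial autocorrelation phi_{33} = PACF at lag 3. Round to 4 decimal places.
\phi_{33} = 0.3030

The PACF at lag k is phi_{kk}, the last component of the solution
to the Yule-Walker system G_k phi = r_k where
  (G_k)_{ij} = rho(|i - j|), (r_k)_i = rho(i), i,j = 1..k.
Equivalently, Durbin-Levinson gives phi_{kk} iteratively:
  phi_{11} = rho(1)
  phi_{kk} = [rho(k) - sum_{j=1..k-1} phi_{k-1,j} rho(k-j)]
            / [1 - sum_{j=1..k-1} phi_{k-1,j} rho(j)],
  phi_{k,j} = phi_{k-1,j} - phi_{kk} phi_{k-1,k-j},  j = 1..k-1.
Step k = 1:
  phi_11 = rho(1) = 0.6438.
Step k = 2:
  phi_22 = [rho(2) - phi_11 rho(1)] / [1 - phi_11 rho(1)] = [0.6462 - (0.6438)(0.6438)] / [1 - (0.6438)(0.6438)]
         = 0.23172156 / 0.58552156 = 0.395752.
  Update: phi_21 = phi_11 - phi_22 phi_11 = 0.6438 - (0.395752)(0.6438) = 0.389015.
Step k = 3:
  phi_33 = [rho(3) - phi_21 rho(2) - phi_22 rho(1)] / [1 - phi_21 rho(1) - phi_22 rho(2)]
    numerator   = 0.6558 - (0.389015)(0.6462) - (0.395752)(0.6438) = 0.14963337
    denominator = 1 - (0.389015)(0.6438) - (0.395752)(0.6462) = 0.4938172
  phi_33 = 0.14963337 / 0.4938172 = 0.303.
Therefore phi_{33} = 0.3030.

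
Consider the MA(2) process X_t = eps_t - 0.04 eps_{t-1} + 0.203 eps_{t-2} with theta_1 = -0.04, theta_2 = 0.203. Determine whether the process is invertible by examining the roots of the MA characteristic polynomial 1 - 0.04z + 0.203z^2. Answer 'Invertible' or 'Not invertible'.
\text{Invertible}

The MA(q) characteristic polynomial is P(z) = 1 - 0.04z + 0.203z^2.
Invertibility requires all roots to lie outside the unit circle, i.e. |z| > 1 for every root.
Set 1 + (-0.04) z + (0.203) z^2 = 0, i.e. a z^2 + b z + c = 0 with a = 0.203, b = -0.04, c = 1.
Discriminant D = b^2 - 4ac = (-0.04)^2 - 4*(0.203)*1 = 0.0016 - (0.812) = -0.8104.
D < 0, so the roots are the complex-conjugate pair z = (-b +/- i sqrt(-D)) / (2a) = 0.0985 +/- 2.2173i.
For a conjugate pair |z|^2 = z * conj(z) = (product of roots) = c/a = 1/(0.203) = 4.926108, so |z| = sqrt(4.926108) = 2.2195 for both roots.
Moduli of all roots: 2.2195, 2.2195.
All moduli strictly greater than 1? Yes.
Verdict: Invertible.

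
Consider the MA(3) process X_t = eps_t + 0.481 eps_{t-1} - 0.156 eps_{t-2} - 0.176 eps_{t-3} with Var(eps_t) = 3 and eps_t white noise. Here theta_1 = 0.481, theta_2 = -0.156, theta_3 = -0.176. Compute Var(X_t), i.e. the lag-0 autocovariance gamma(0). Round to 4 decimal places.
\gamma(0) = 3.8600

For an MA(q) process X_t = eps_t + sum_i theta_i eps_{t-i} with
Var(eps_t) = sigma^2, the variance is
  gamma(0) = sigma^2 * (1 + sum_i theta_i^2).
  sum_i theta_i^2 = (0.481)^2 + (-0.156)^2 + (-0.176)^2 = 0.231361 + 0.024336 + 0.030976 = 0.286673.
  gamma(0) = 3 * (1 + 0.286673) = 3 * 1.286673 = 3.860019, which rounds to 3.8600.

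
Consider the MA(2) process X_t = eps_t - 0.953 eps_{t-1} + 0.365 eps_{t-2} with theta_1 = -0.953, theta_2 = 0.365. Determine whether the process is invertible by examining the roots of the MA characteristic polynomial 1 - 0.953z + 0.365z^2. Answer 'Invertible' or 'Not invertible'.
\text{Invertible}

The MA(q) characteristic polynomial is P(z) = 1 - 0.953z + 0.365z^2.
Invertibility requires all roots to lie outside the unit circle, i.e. |z| > 1 for every root.
Set 1 + (-0.953) z + (0.365) z^2 = 0, i.e. a z^2 + b z + c = 0 with a = 0.365, b = -0.953, c = 1.
Discriminant D = b^2 - 4ac = (-0.953)^2 - 4*(0.365)*1 = 0.908209 - (1.46) = -0.551791.
D < 0, so the roots are the complex-conjugate pair z = (-b +/- i sqrt(-D)) / (2a) = 1.3055 +/- 1.0176i.
For a conjugate pair |z|^2 = z * conj(z) = (product of roots) = c/a = 1/(0.365) = 2.739726, so |z| = sqrt(2.739726) = 1.6552 for both roots.
Moduli of all roots: 1.6552, 1.6552.
All moduli strictly greater than 1? Yes.
Verdict: Invertible.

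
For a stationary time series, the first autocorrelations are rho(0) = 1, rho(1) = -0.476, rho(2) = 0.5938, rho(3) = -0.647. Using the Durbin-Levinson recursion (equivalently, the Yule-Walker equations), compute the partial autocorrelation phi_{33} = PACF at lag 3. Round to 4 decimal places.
\phi_{33} = -0.4550

The PACF at lag k is phi_{kk}, the last component of the solution
to the Yule-Walker system G_k phi = r_k where
  (G_k)_{ij} = rho(|i - j|), (r_k)_i = rho(i), i,j = 1..k.
Equivalently, Durbin-Levinson gives phi_{kk} iteratively:
  phi_{11} = rho(1)
  phi_{kk} = [rho(k) - sum_{j=1..k-1} phi_{k-1,j} rho(k-j)]
            / [1 - sum_{j=1..k-1} phi_{k-1,j} rho(j)],
  phi_{k,j} = phi_{k-1,j} - phi_{kk} phi_{k-1,k-j},  j = 1..k-1.
Step k = 1:
  phi_11 = rho(1) = -0.476.
Step k = 2:
  phi_22 = [rho(2) - phi_11 rho(1)] / [1 - phi_11 rho(1)] = [0.5938 - (-0.476)(-0.476)] / [1 - (-0.476)(-0.476)]
         = 0.367224 / 0.773424 = 0.474803.
  Update: phi_21 = phi_11 - phi_22 phi_11 = -0.476 - (0.474803)(-0.476) = -0.249994.
Step k = 3:
  phi_33 = [rho(3) - phi_21 rho(2) - phi_22 rho(1)] / [1 - phi_21 rho(1) - phi_22 rho(2)]
    numerator   = -0.647 - (-0.249994)(0.5938) - (0.474803)(-0.476) = -0.27254748
    denominator = 1 - (-0.249994)(-0.476) - (0.474803)(0.5938) = 0.59906496
  phi_33 = -0.27254748 / 0.59906496 = -0.455.
Therefore phi_{33} = -0.4550.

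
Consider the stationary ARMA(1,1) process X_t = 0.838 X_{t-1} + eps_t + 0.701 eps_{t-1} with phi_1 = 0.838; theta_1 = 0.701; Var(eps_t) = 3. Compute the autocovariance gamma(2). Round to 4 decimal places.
\gamma(2) = 20.6272

Multiply the model equation by X_{t-k} and take expectations. With theta_0 = psi_0 = 1 and psi_j the MA(infinity) weights, this gives
  gamma(k) - sum_i phi_i gamma(k-i) = c_k,
  c_k = sigma^2 * sum_{j=k..q} theta_j psi_{j-k}   (c_k = 0 for k > q),
using gamma(-m) = gamma(m).
psi-weights needed (psi_j = theta_j + sum_i phi_i psi_{j-i}):
  psi_1 = theta_1 + phi_1 = 0.701 + (0.838) = 1.539
Right-hand sides:
  c_0 = sigma^2 (1 + theta_1 psi_1) = 3 * (1 + (0.701)(1.539)) = 3 * 2.078839 = 6.236517
  c_1 = sigma^2 theta_1 = 3 * (0.701) = 2.103
  c_2 = 0
Equations for k = 0 and k = 1 (AR order 1):
  gamma(0) = phi_1 gamma(1) + c_0
  gamma(1) = phi_1 gamma(0) + c_1
Substituting the second into the first: gamma(0) (1 - phi_1^2) = c_0 + phi_1 c_1, so
  gamma(0) = (c_0 + phi_1 c_1) / (1 - phi_1^2) = (6.236517 + (0.838)(2.103)) / (1 - (0.838)^2) = 7.998831 / 0.297756 = 26.863711.
  gamma(1) = phi_1 gamma(0) + c_1 = (0.838)(26.863711) + (2.103) = 24.614789.
For k = 2 (> q): gamma(2) = phi_1 gamma(1) = (0.838)(24.614789) = 20.627194.
Therefore gamma(2) = 20.6272 (to 4 decimal places).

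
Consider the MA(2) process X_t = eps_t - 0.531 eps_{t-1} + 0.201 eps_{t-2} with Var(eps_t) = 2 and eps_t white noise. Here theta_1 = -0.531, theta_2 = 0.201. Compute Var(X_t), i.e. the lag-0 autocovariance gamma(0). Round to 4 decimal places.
\gamma(0) = 2.6447

For an MA(q) process X_t = eps_t + sum_i theta_i eps_{t-i} with
Var(eps_t) = sigma^2, the variance is
  gamma(0) = sigma^2 * (1 + sum_i theta_i^2).
  sum_i theta_i^2 = (-0.531)^2 + (0.201)^2 = 0.281961 + 0.040401 = 0.322362.
  gamma(0) = 2 * (1 + 0.322362) = 2 * 1.322362 = 2.644724, which rounds to 2.6447.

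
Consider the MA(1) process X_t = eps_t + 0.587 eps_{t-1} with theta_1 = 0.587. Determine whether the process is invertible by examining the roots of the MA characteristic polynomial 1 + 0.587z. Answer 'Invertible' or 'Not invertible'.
\text{Invertible}

The MA(q) characteristic polynomial is P(z) = 1 + 0.587z.
Invertibility requires all roots to lie outside the unit circle, i.e. |z| > 1 for every root.
This is linear in z: 1 + (0.587) z = 0  =>  z = -1/(0.587) = -1.703578,  |z| = 1.703578.
Moduli of all roots: 1.7036.
All moduli strictly greater than 1? Yes.
Verdict: Invertible.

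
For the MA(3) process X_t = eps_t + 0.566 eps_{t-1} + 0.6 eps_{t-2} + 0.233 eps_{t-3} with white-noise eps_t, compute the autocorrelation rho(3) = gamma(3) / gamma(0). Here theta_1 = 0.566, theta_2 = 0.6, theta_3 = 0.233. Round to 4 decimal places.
\rho(3) = 0.1343

For an MA(q) process with theta_0 = 1, the autocovariance is
  gamma(k) = sigma^2 * sum_{i=0..q-k} theta_i * theta_{i+k},
and rho(k) = gamma(k) / gamma(0). Sigma^2 cancels.
  numerator   = (1)*(0.233) = 0.233.
  denominator = (1)^2 + (0.566)^2 + (0.6)^2 + (0.233)^2 = 1.734645.
  rho(3) = 0.233 / 1.734645 = 0.1343.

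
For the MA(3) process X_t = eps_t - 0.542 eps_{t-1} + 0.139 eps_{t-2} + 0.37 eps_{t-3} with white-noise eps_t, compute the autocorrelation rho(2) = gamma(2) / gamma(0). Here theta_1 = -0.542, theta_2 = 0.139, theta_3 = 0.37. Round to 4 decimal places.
\rho(2) = -0.0424

For an MA(q) process with theta_0 = 1, the autocovariance is
  gamma(k) = sigma^2 * sum_{i=0..q-k} theta_i * theta_{i+k},
and rho(k) = gamma(k) / gamma(0). Sigma^2 cancels.
  numerator   = (1)*(0.139) + (-0.542)*(0.37) = -0.06154.
  denominator = (1)^2 + (-0.542)^2 + (0.139)^2 + (0.37)^2 = 1.449985.
  rho(2) = -0.06154 / 1.449985 = -0.0424.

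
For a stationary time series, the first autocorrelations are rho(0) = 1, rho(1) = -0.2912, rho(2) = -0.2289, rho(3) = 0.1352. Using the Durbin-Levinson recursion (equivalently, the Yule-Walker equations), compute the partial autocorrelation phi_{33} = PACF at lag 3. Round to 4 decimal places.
\phi_{33} = -0.0670

The PACF at lag k is phi_{kk}, the last component of the solution
to the Yule-Walker system G_k phi = r_k where
  (G_k)_{ij} = rho(|i - j|), (r_k)_i = rho(i), i,j = 1..k.
Equivalently, Durbin-Levinson gives phi_{kk} iteratively:
  phi_{11} = rho(1)
  phi_{kk} = [rho(k) - sum_{j=1..k-1} phi_{k-1,j} rho(k-j)]
            / [1 - sum_{j=1..k-1} phi_{k-1,j} rho(j)],
  phi_{k,j} = phi_{k-1,j} - phi_{kk} phi_{k-1,k-j},  j = 1..k-1.
Step k = 1:
  phi_11 = rho(1) = -0.2912.
Step k = 2:
  phi_22 = [rho(2) - phi_11 rho(1)] / [1 - phi_11 rho(1)] = [-0.2289 - (-0.2912)(-0.2912)] / [1 - (-0.2912)(-0.2912)]
         = -0.31369744 / 0.91520256 = -0.342763.
  Update: phi_21 = phi_11 - phi_22 phi_11 = -0.2912 - (-0.342763)(-0.2912) = -0.391013.
Step k = 3:
  phi_33 = [rho(3) - phi_21 rho(2) - phi_22 rho(1)] / [1 - phi_21 rho(1) - phi_22 rho(2)]
    numerator   = 0.1352 - (-0.391013)(-0.2289) - (-0.342763)(-0.2912) = -0.05411531
    denominator = 1 - (-0.391013)(-0.2912) - (-0.342763)(-0.2289) = 0.80767873
  phi_33 = -0.05411531 / 0.80767873 = -0.067.
Therefore phi_{33} = -0.0670.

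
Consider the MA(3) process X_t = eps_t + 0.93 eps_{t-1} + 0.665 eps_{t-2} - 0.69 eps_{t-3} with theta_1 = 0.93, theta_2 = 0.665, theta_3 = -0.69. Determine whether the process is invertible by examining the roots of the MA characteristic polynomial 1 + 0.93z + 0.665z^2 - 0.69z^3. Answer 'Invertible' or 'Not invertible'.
\text{Not invertible}

The MA(q) characteristic polynomial is P(z) = 1 + 0.93z + 0.665z^2 - 0.69z^3.
Invertibility requires all roots to lie outside the unit circle, i.e. |z| > 1 for every root.
Degree 3: look for a simple real root z0 first, then factor out (1 - z/z0) and solve the remaining quadratic.
Testing z0 = 2: P(2) = 1 + (0.93)(2) + (0.665)(2)^2 + (-0.69)(2)^3
  = 1 + (1.86) + (2.66) + (-5.52) = 0.  So z_0 = 2 is a root, |z_0| = 2.
Divide out the factor (1 - 0.5 z) = (1 - z/z0) (since 1/z0 = 0.5):
  P(z) = (1 - 0.5 z)(1 + (1.43) z + (1.38) z^2)
  [check: z-coef 1.43 - (0.5) = 0.93; z^2-coef 1.38 - (0.5)(1.43) = 0.665; z^3-coef -(0.5)(1.38) = -0.69.]
Remaining roots from the quadratic factor 1 + (1.43) z + (1.38) z^2:
  Set 1 + (1.43) z + (1.38) z^2 = 0, i.e. a z^2 + b z + c = 0 with a = 1.38, b = 1.43, c = 1.
  Discriminant D = b^2 - 4ac = (1.43)^2 - 4*(1.38)*1 = 2.0449 - (5.52) = -3.4751.
  D < 0, so the roots are the complex-conjugate pair z = (-b +/- i sqrt(-D)) / (2a) = -0.5181 +/- 0.6754i.
  For a conjugate pair |z|^2 = z * conj(z) = (product of roots) = c/a = 1/(1.38) = 0.724638, so |z| = sqrt(0.724638) = 0.8513 for both roots.
Moduli of all roots: 2.0000, 0.8513, 0.8513.
All moduli strictly greater than 1? No.
Verdict: Not invertible.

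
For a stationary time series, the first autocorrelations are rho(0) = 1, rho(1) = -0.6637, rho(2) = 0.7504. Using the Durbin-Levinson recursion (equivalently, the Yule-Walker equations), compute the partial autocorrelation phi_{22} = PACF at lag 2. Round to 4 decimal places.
\phi_{22} = 0.5539

The PACF at lag k is phi_{kk}, the last component of the solution
to the Yule-Walker system G_k phi = r_k where
  (G_k)_{ij} = rho(|i - j|), (r_k)_i = rho(i), i,j = 1..k.
Equivalently, Durbin-Levinson gives phi_{kk} iteratively:
  phi_{11} = rho(1)
  phi_{kk} = [rho(k) - sum_{j=1..k-1} phi_{k-1,j} rho(k-j)]
            / [1 - sum_{j=1..k-1} phi_{k-1,j} rho(j)],
  phi_{k,j} = phi_{k-1,j} - phi_{kk} phi_{k-1,k-j},  j = 1..k-1.
Step k = 1:
  phi_11 = rho(1) = -0.6637.
Step k = 2:
  phi_22 = [rho(2) - phi_11 rho(1)] / [1 - phi_11 rho(1)] = [0.7504 - (-0.6637)(-0.6637)] / [1 - (-0.6637)(-0.6637)]
         = 0.30990231 / 0.55950231 = 0.5539.
Therefore phi_{22} = 0.5539.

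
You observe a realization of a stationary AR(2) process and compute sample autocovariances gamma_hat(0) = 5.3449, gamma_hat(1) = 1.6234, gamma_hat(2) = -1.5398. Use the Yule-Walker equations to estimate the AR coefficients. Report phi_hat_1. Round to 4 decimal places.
\hat\phi_{1} = 0.4310

The Yule-Walker equations for an AR(p) process read, in matrix form,
  Gamma_p phi = r_p,   with   (Gamma_p)_{ij} = gamma(|i - j|),
                       (r_p)_i = gamma(i),   i,j = 1..p.
Substitute the sample gammas (Toeplitz matrix and right-hand side of size 2):
  Gamma_p = [[5.3449, 1.6234], [1.6234, 5.3449]]
  r_p     = [1.6234, -1.5398]
Written out:
  5.3449 phi_1 + 1.6234 phi_2 = 1.6234
  1.6234 phi_1 + 5.3449 phi_2 = -1.5398
Solve by Cramer's rule:
  det = gamma(0)^2 - gamma(1)^2 = (5.3449)^2 - (1.6234)^2 = 28.56795601 - 2.63542756 = 25.93252845
  phi_hat_1 = [gamma(1) gamma(0) - gamma(1) gamma(2)] / det = [(1.6234)(5.3449) - (1.6234)(-1.5398)] / 25.93252845 = 11.17662198 / 25.93252845 = 0.431
  phi_hat_2 = [gamma(0) gamma(2) - gamma(1)^2] / det = [(5.3449)(-1.5398) - (1.6234)^2] / 25.93252845 = -10.86550458 / 25.93252845 = -0.419
So phi_hat = [0.4310, -0.4190].
Therefore phi_hat_1 = 0.4310.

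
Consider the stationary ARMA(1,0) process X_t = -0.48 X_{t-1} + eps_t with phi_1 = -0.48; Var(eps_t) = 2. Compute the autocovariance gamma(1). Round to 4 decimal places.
\gamma(1) = -1.2474

Multiply the model equation by X_{t-k} and take expectations. With theta_0 = psi_0 = 1 and psi_j the MA(infinity) weights, this gives
  gamma(k) - sum_i phi_i gamma(k-i) = c_k,
  c_k = sigma^2 * sum_{j=k..q} theta_j psi_{j-k}   (c_k = 0 for k > q),
using gamma(-m) = gamma(m).
Pure AR (q = 0): c_0 = sigma^2 = 2, c_k = 0 for k >= 1.
Equations for k = 0 and k = 1 (AR order 1):
  gamma(0) = phi_1 gamma(1) + c_0
  gamma(1) = phi_1 gamma(0) + c_1
Substituting the second into the first: gamma(0) (1 - phi_1^2) = c_0 + phi_1 c_1, so
  gamma(0) = c_0 / (1 - phi_1^2) = 2 / (1 - (-0.48)^2) = 2 / 0.7696 = 2.598753.
  gamma(1) = phi_1 gamma(0) = (-0.48)(2.598753) = -1.247401.
Therefore gamma(1) = -1.2474 (to 4 decimal places).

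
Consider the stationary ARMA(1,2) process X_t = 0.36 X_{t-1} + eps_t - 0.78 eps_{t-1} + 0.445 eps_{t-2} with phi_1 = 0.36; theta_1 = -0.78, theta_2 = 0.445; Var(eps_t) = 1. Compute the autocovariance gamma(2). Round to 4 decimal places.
\gamma(2) = 0.2622

Multiply the model equation by X_{t-k} and take expectations. With theta_0 = psi_0 = 1 and psi_j the MA(infinity) weights, this gives
  gamma(k) - sum_i phi_i gamma(k-i) = c_k,
  c_k = sigma^2 * sum_{j=k..q} theta_j psi_{j-k}   (c_k = 0 for k > q),
using gamma(-m) = gamma(m).
psi-weights needed (psi_j = theta_j + sum_i phi_i psi_{j-i}):
  psi_1 = theta_1 + phi_1 = -0.78 + (0.36) = -0.42
  psi_2 = theta_2 + phi_1 psi_1 = 0.445 + (0.36)(-0.42) = 0.2938
Right-hand sides:
  c_0 = sigma^2 (1 + theta_1 psi_1 + theta_2 psi_2) = 1 * (1 + (-0.78)(-0.42) + (0.445)(0.2938)) = 1 * 1.458341 = 1.458341
  c_1 = sigma^2 (theta_1 + theta_2 psi_1) = 1 * (-0.78 + (0.445)(-0.42)) = -0.9669
  c_2 = sigma^2 theta_2 = 1 * (0.445) = 0.445
Equations for k = 0 and k = 1 (AR order 1):
  gamma(0) = phi_1 gamma(1) + c_0
  gamma(1) = phi_1 gamma(0) + c_1
Substituting the second into the first: gamma(0) (1 - phi_1^2) = c_0 + phi_1 c_1, so
  gamma(0) = (c_0 + phi_1 c_1) / (1 - phi_1^2) = (1.458341 + (0.36)(-0.9669)) / (1 - (0.36)^2) = 1.110257 / 0.8704 = 1.275571.
  gamma(1) = phi_1 gamma(0) + c_1 = (0.36)(1.275571) + (-0.9669) = -0.507694.
For k = 2: gamma(2) = phi_1 gamma(1) + c_2
  = (0.36)(-0.507694) + (0.445) = 0.26223.
Therefore gamma(2) = 0.2622 (to 4 decimal places).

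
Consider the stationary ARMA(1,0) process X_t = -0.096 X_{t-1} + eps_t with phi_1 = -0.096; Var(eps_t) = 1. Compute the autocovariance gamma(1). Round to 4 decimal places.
\gamma(1) = -0.0969

Multiply the model equation by X_{t-k} and take expectations. With theta_0 = psi_0 = 1 and psi_j the MA(infinity) weights, this gives
  gamma(k) - sum_i phi_i gamma(k-i) = c_k,
  c_k = sigma^2 * sum_{j=k..q} theta_j psi_{j-k}   (c_k = 0 for k > q),
using gamma(-m) = gamma(m).
Pure AR (q = 0): c_0 = sigma^2 = 1, c_k = 0 for k >= 1.
Equations for k = 0 and k = 1 (AR order 1):
  gamma(0) = phi_1 gamma(1) + c_0
  gamma(1) = phi_1 gamma(0) + c_1
Substituting the second into the first: gamma(0) (1 - phi_1^2) = c_0 + phi_1 c_1, so
  gamma(0) = c_0 / (1 - phi_1^2) = 1 / (1 - (-0.096)^2) = 1 / 0.990784 = 1.009302.
  gamma(1) = phi_1 gamma(0) = (-0.096)(1.009302) = -0.096893.
Therefore gamma(1) = -0.0969 (to 4 decimal places).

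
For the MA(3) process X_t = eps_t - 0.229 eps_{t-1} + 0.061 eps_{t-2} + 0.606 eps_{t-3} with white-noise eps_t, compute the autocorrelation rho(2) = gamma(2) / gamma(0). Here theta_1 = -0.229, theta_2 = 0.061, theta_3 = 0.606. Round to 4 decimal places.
\rho(2) = -0.0546

For an MA(q) process with theta_0 = 1, the autocovariance is
  gamma(k) = sigma^2 * sum_{i=0..q-k} theta_i * theta_{i+k},
and rho(k) = gamma(k) / gamma(0). Sigma^2 cancels.
  numerator   = (1)*(0.061) + (-0.229)*(0.606) = -0.077774.
  denominator = (1)^2 + (-0.229)^2 + (0.061)^2 + (0.606)^2 = 1.423398.
  rho(2) = -0.077774 / 1.423398 = -0.0546.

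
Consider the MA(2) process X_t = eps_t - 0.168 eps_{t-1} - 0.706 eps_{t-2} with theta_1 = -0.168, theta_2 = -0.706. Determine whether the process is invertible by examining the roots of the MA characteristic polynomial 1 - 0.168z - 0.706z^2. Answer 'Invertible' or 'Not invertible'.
\text{Invertible}

The MA(q) characteristic polynomial is P(z) = 1 - 0.168z - 0.706z^2.
Invertibility requires all roots to lie outside the unit circle, i.e. |z| > 1 for every root.
Set 1 + (-0.168) z + (-0.706) z^2 = 0, i.e. a z^2 + b z + c = 0 with a = -0.706, b = -0.168, c = 1.
Discriminant D = b^2 - 4ac = (-0.168)^2 - 4*(-0.706)*1 = 0.028224 - (-2.824) = 2.852224.
D >= 0, so the roots are real: z = (-b +/- sqrt(D)) / (2a) = (0.168 +/- 1.688853) / (-1.412).
  z_1 = (0.168 + 1.688853) / (-1.412) = -1.3151,   |z_1| = 1.3151.
  z_2 = (0.168 - 1.688853) / (-1.412) = 1.0771,   |z_2| = 1.0771.
Moduli of all roots: 1.3151, 1.0771.
All moduli strictly greater than 1? Yes.
Verdict: Invertible.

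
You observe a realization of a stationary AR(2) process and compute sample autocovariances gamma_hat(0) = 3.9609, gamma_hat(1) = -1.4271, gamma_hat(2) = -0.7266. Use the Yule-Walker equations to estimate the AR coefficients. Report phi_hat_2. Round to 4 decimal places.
\hat\phi_{2} = -0.3600

The Yule-Walker equations for an AR(p) process read, in matrix form,
  Gamma_p phi = r_p,   with   (Gamma_p)_{ij} = gamma(|i - j|),
                       (r_p)_i = gamma(i),   i,j = 1..p.
Substitute the sample gammas (Toeplitz matrix and right-hand side of size 2):
  Gamma_p = [[3.9609, -1.4271], [-1.4271, 3.9609]]
  r_p     = [-1.4271, -0.7266]
Written out:
  3.9609 phi_1 - 1.4271 phi_2 = -1.4271
  -1.4271 phi_1 + 3.9609 phi_2 = -0.7266
Solve by Cramer's rule:
  det = gamma(0)^2 - gamma(1)^2 = (3.9609)^2 - (-1.4271)^2 = 15.68872881 - 2.03661441 = 13.6521144
  phi_hat_1 = [gamma(1) gamma(0) - gamma(1) gamma(2)] / det = [(-1.4271)(3.9609) - (-1.4271)(-0.7266)] / 13.6521144 = -6.68953125 / 13.6521144 = -0.49
  phi_hat_2 = [gamma(0) gamma(2) - gamma(1)^2] / det = [(3.9609)(-0.7266) - (-1.4271)^2] / 13.6521144 = -4.91460435 / 13.6521144 = -0.36
So phi_hat = [-0.4900, -0.3600].
Therefore phi_hat_2 = -0.3600.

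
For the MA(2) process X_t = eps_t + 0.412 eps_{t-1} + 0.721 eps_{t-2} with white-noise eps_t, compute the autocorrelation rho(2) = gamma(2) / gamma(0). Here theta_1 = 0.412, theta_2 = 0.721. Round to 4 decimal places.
\rho(2) = 0.4267

For an MA(q) process with theta_0 = 1, the autocovariance is
  gamma(k) = sigma^2 * sum_{i=0..q-k} theta_i * theta_{i+k},
and rho(k) = gamma(k) / gamma(0). Sigma^2 cancels.
  numerator   = (1)*(0.721) = 0.721.
  denominator = (1)^2 + (0.412)^2 + (0.721)^2 = 1.689585.
  rho(2) = 0.721 / 1.689585 = 0.4267.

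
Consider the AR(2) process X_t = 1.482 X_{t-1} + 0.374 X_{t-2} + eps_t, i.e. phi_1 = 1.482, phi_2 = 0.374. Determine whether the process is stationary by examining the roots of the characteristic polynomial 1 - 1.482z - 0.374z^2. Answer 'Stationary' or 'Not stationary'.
\text{Not stationary}

The AR(p) characteristic polynomial is P(z) = 1 - 1.482z - 0.374z^2.
Stationarity requires all roots to lie outside the unit circle, i.e. |z| > 1 for every root.
Set 1 + (-1.482) z + (-0.374) z^2 = 0, i.e. a z^2 + b z + c = 0 with a = -0.374, b = -1.482, c = 1.
Discriminant D = b^2 - 4ac = (-1.482)^2 - 4*(-0.374)*1 = 2.196324 - (-1.496) = 3.692324.
D >= 0, so the roots are real: z = (-b +/- sqrt(D)) / (2a) = (1.482 +/- 1.921542) / (-0.748).
  z_1 = (1.482 + 1.921542) / (-0.748) = -4.5502,   |z_1| = 4.5502.
  z_2 = (1.482 - 1.921542) / (-0.748) = 0.5876,   |z_2| = 0.5876.
Moduli of all roots: 4.5502, 0.5876.
All moduli strictly greater than 1? No.
Verdict: Not stationary.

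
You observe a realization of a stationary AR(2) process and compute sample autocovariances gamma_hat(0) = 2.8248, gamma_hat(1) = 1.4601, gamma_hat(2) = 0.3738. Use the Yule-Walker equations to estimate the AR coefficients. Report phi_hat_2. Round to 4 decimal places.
\hat\phi_{2} = -0.1840

The Yule-Walker equations for an AR(p) process read, in matrix form,
  Gamma_p phi = r_p,   with   (Gamma_p)_{ij} = gamma(|i - j|),
                       (r_p)_i = gamma(i),   i,j = 1..p.
Substitute the sample gammas (Toeplitz matrix and right-hand side of size 2):
  Gamma_p = [[2.8248, 1.4601], [1.4601, 2.8248]]
  r_p     = [1.4601, 0.3738]
Written out:
  2.8248 phi_1 + 1.4601 phi_2 = 1.4601
  1.4601 phi_1 + 2.8248 phi_2 = 0.3738
Solve by Cramer's rule:
  det = gamma(0)^2 - gamma(1)^2 = (2.8248)^2 - (1.4601)^2 = 7.97949504 - 2.13189201 = 5.84760303
  phi_hat_1 = [gamma(1) gamma(0) - gamma(1) gamma(2)] / det = [(1.4601)(2.8248) - (1.4601)(0.3738)] / 5.84760303 = 3.5787051 / 5.84760303 = 0.612
  phi_hat_2 = [gamma(0) gamma(2) - gamma(1)^2] / det = [(2.8248)(0.3738) - (1.4601)^2] / 5.84760303 = -1.07598177 / 5.84760303 = -0.184
So phi_hat = [0.6120, -0.1840].
Therefore phi_hat_2 = -0.1840.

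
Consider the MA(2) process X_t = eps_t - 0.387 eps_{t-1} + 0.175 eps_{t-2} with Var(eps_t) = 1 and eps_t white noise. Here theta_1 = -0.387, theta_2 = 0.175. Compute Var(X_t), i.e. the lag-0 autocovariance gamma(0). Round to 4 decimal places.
\gamma(0) = 1.1804

For an MA(q) process X_t = eps_t + sum_i theta_i eps_{t-i} with
Var(eps_t) = sigma^2, the variance is
  gamma(0) = sigma^2 * (1 + sum_i theta_i^2).
  sum_i theta_i^2 = (-0.387)^2 + (0.175)^2 = 0.149769 + 0.030625 = 0.180394.
  gamma(0) = 1 * (1 + 0.180394) = 1 * 1.180394 = 1.180394, which rounds to 1.1804.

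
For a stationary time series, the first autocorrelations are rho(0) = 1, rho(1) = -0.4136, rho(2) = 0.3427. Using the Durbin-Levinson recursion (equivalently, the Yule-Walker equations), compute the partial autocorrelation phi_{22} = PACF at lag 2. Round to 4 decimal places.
\phi_{22} = 0.2071

The PACF at lag k is phi_{kk}, the last component of the solution
to the Yule-Walker system G_k phi = r_k where
  (G_k)_{ij} = rho(|i - j|), (r_k)_i = rho(i), i,j = 1..k.
Equivalently, Durbin-Levinson gives phi_{kk} iteratively:
  phi_{11} = rho(1)
  phi_{kk} = [rho(k) - sum_{j=1..k-1} phi_{k-1,j} rho(k-j)]
            / [1 - sum_{j=1..k-1} phi_{k-1,j} rho(j)],
  phi_{k,j} = phi_{k-1,j} - phi_{kk} phi_{k-1,k-j},  j = 1..k-1.
Step k = 1:
  phi_11 = rho(1) = -0.4136.
Step k = 2:
  phi_22 = [rho(2) - phi_11 rho(1)] / [1 - phi_11 rho(1)] = [0.3427 - (-0.4136)(-0.4136)] / [1 - (-0.4136)(-0.4136)]
         = 0.17163504 / 0.82893504 = 0.2071.
Therefore phi_{22} = 0.2071.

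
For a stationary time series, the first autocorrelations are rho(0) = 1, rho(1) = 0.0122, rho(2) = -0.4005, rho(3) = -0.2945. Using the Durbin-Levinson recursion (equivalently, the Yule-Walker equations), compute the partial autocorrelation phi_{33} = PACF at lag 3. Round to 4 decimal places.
\phi_{33} = -0.3369

The PACF at lag k is phi_{kk}, the last component of the solution
to the Yule-Walker system G_k phi = r_k where
  (G_k)_{ij} = rho(|i - j|), (r_k)_i = rho(i), i,j = 1..k.
Equivalently, Durbin-Levinson gives phi_{kk} iteratively:
  phi_{11} = rho(1)
  phi_{kk} = [rho(k) - sum_{j=1..k-1} phi_{k-1,j} rho(k-j)]
            / [1 - sum_{j=1..k-1} phi_{k-1,j} rho(j)],
  phi_{k,j} = phi_{k-1,j} - phi_{kk} phi_{k-1,k-j},  j = 1..k-1.
Step k = 1:
  phi_11 = rho(1) = 0.0122.
Step k = 2:
  phi_22 = [rho(2) - phi_11 rho(1)] / [1 - phi_11 rho(1)] = [-0.4005 - (0.0122)(0.0122)] / [1 - (0.0122)(0.0122)]
         = -0.40064884 / 0.99985116 = -0.400708.
  Update: phi_21 = phi_11 - phi_22 phi_11 = 0.0122 - (-0.400708)(0.0122) = 0.017089.
Step k = 3:
  phi_33 = [rho(3) - phi_21 rho(2) - phi_22 rho(1)] / [1 - phi_21 rho(1) - phi_22 rho(2)]
    numerator   = -0.2945 - (0.017089)(-0.4005) - (-0.400708)(0.0122) = -0.28276735
    denominator = 1 - (0.017089)(0.0122) - (-0.400708)(-0.4005) = 0.83930777
  phi_33 = -0.28276735 / 0.83930777 = -0.3369.
Therefore phi_{33} = -0.3369.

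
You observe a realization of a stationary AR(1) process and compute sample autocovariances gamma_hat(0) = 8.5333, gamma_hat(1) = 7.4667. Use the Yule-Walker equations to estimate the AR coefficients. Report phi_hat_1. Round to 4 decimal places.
\hat\phi_{1} = 0.8750

The Yule-Walker equations for an AR(p) process read, in matrix form,
  Gamma_p phi = r_p,   with   (Gamma_p)_{ij} = gamma(|i - j|),
                       (r_p)_i = gamma(i),   i,j = 1..p.
Substitute the sample gammas (Toeplitz matrix and right-hand side of size 1):
  Gamma_p = [[8.5333]]
  r_p     = [7.4667]
With p = 1 this is the single equation gamma(0) phi_1 = gamma(1):
  phi_hat_1 = gamma(1) / gamma(0) = 7.4667 / 8.5333 = 0.8750.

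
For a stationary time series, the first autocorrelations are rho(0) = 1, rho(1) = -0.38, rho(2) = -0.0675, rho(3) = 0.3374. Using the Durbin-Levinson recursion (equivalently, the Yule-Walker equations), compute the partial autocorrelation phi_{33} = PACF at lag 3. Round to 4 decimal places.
\phi_{33} = 0.2631

The PACF at lag k is phi_{kk}, the last component of the solution
to the Yule-Walker system G_k phi = r_k where
  (G_k)_{ij} = rho(|i - j|), (r_k)_i = rho(i), i,j = 1..k.
Equivalently, Durbin-Levinson gives phi_{kk} iteratively:
  phi_{11} = rho(1)
  phi_{kk} = [rho(k) - sum_{j=1..k-1} phi_{k-1,j} rho(k-j)]
            / [1 - sum_{j=1..k-1} phi_{k-1,j} rho(j)],
  phi_{k,j} = phi_{k-1,j} - phi_{kk} phi_{k-1,k-j},  j = 1..k-1.
Step k = 1:
  phi_11 = rho(1) = -0.38.
Step k = 2:
  phi_22 = [rho(2) - phi_11 rho(1)] / [1 - phi_11 rho(1)] = [-0.0675 - (-0.38)(-0.38)] / [1 - (-0.38)(-0.38)]
         = -0.2119 / 0.8556 = -0.247662.
  Update: phi_21 = phi_11 - phi_22 phi_11 = -0.38 - (-0.247662)(-0.38) = -0.474112.
Step k = 3:
  phi_33 = [rho(3) - phi_21 rho(2) - phi_22 rho(1)] / [1 - phi_21 rho(1) - phi_22 rho(2)]
    numerator   = 0.3374 - (-0.474112)(-0.0675) - (-0.247662)(-0.38) = 0.21128572
    denominator = 1 - (-0.474112)(-0.38) - (-0.247662)(-0.0675) = 0.80312032
  phi_33 = 0.21128572 / 0.80312032 = 0.2631.
Therefore phi_{33} = 0.2631.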